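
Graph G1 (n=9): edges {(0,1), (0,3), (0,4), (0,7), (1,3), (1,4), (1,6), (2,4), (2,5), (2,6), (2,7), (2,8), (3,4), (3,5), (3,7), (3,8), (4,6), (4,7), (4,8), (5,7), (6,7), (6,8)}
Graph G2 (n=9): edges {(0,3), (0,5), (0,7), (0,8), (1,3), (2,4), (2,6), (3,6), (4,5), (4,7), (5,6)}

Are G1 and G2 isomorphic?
No, not isomorphic

The graphs are NOT isomorphic.

Degrees in G1: deg(0)=4, deg(1)=4, deg(2)=5, deg(3)=6, deg(4)=7, deg(5)=3, deg(6)=5, deg(7)=6, deg(8)=4.
Sorted degree sequence of G1: [7, 6, 6, 5, 5, 4, 4, 4, 3].
Degrees in G2: deg(0)=4, deg(1)=1, deg(2)=2, deg(3)=3, deg(4)=3, deg(5)=3, deg(6)=3, deg(7)=2, deg(8)=1.
Sorted degree sequence of G2: [4, 3, 3, 3, 3, 2, 2, 1, 1].
The (sorted) degree sequence is an isomorphism invariant, so since G1 and G2 have different degree sequences they cannot be isomorphic.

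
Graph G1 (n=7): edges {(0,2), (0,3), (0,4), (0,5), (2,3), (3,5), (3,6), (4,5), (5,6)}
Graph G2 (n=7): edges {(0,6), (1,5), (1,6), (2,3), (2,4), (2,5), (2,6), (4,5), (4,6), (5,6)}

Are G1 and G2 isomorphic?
No, not isomorphic

The graphs are NOT isomorphic.

Connected components of G1: 2 component(s) with vertex sets [[1], [0, 2, 3, 4, 5, 6]], sizes [1, 6].
Connected components of G2: 1 component(s) with vertex sets [[0, 1, 2, 3, 4, 5, 6]], sizes [7].
The number of connected components (and the multiset of component sizes) is an isomorphism invariant — an isomorphism maps each component of G1 bijectively onto a component of G2. Since G1 has 2 component(s) and G2 has 1, they cannot be isomorphic.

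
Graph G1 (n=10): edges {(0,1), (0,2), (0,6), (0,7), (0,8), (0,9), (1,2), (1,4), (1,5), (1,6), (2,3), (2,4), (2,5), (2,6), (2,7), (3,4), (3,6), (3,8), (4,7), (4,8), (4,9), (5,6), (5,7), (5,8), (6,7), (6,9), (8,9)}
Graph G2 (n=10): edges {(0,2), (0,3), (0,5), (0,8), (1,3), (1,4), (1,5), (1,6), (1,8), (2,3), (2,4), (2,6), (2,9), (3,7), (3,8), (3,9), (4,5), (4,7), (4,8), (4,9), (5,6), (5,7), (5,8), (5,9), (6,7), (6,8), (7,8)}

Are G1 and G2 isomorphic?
Yes, isomorphic

The graphs are isomorphic.
One valid mapping φ: V(G1) → V(G2): 0→4, 1→1, 2→8, 3→0, 4→3, 5→6, 6→5, 7→7, 8→2, 9→9

Verify φ preserves adjacency — for each edge of G1, its image is an edge of G2:
  (0,1) → (φ(0),φ(1)) = (1,4) ∈ E(G2) ✓
  (0,2) → (φ(0),φ(2)) = (4,8) ∈ E(G2) ✓
  (0,6) → (φ(0),φ(6)) = (4,5) ∈ E(G2) ✓
  (0,7) → (φ(0),φ(7)) = (4,7) ∈ E(G2) ✓
  (0,8) → (φ(0),φ(8)) = (2,4) ∈ E(G2) ✓
  (0,9) → (φ(0),φ(9)) = (4,9) ∈ E(G2) ✓
  (1,2) → (φ(1),φ(2)) = (1,8) ∈ E(G2) ✓
  (1,4) → (φ(1),φ(4)) = (1,3) ∈ E(G2) ✓
  (1,5) → (φ(1),φ(5)) = (1,6) ∈ E(G2) ✓
  (1,6) → (φ(1),φ(6)) = (1,5) ∈ E(G2) ✓
  (2,3) → (φ(2),φ(3)) = (0,8) ∈ E(G2) ✓
  (2,4) → (φ(2),φ(4)) = (3,8) ∈ E(G2) ✓
  (2,5) → (φ(2),φ(5)) = (6,8) ∈ E(G2) ✓
  (2,6) → (φ(2),φ(6)) = (5,8) ∈ E(G2) ✓
  (2,7) → (φ(2),φ(7)) = (7,8) ∈ E(G2) ✓
  (3,4) → (φ(3),φ(4)) = (0,3) ∈ E(G2) ✓
  (3,6) → (φ(3),φ(6)) = (0,5) ∈ E(G2) ✓
  (3,8) → (φ(3),φ(8)) = (0,2) ∈ E(G2) ✓
  (4,7) → (φ(4),φ(7)) = (3,7) ∈ E(G2) ✓
  (4,8) → (φ(4),φ(8)) = (2,3) ∈ E(G2) ✓
  (4,9) → (φ(4),φ(9)) = (3,9) ∈ E(G2) ✓
  (5,6) → (φ(5),φ(6)) = (5,6) ∈ E(G2) ✓
  (5,7) → (φ(5),φ(7)) = (6,7) ∈ E(G2) ✓
  (5,8) → (φ(5),φ(8)) = (2,6) ∈ E(G2) ✓
  (6,7) → (φ(6),φ(7)) = (5,7) ∈ E(G2) ✓
  (6,9) → (φ(6),φ(9)) = (5,9) ∈ E(G2) ✓
  (8,9) → (φ(8),φ(9)) = (2,9) ∈ E(G2) ✓
All 27 edges of G1 map to edges of G2, and |E(G1)| = |E(G2)| = 27, so φ is a bijection on edges as well as vertices. Hence G1 ≅ G2.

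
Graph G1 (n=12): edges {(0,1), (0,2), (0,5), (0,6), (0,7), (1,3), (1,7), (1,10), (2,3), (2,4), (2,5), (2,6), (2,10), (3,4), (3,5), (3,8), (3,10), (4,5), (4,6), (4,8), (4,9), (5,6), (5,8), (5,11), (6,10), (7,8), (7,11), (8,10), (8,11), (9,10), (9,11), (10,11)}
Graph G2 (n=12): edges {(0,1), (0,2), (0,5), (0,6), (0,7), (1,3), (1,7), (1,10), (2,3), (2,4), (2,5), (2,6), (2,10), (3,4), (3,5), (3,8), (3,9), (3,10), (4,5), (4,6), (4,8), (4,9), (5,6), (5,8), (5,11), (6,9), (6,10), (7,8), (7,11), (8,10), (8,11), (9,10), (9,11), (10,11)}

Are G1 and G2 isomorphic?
No, not isomorphic

The graphs are NOT isomorphic.

Counting edges: G1 has 32 edge(s); G2 has 34 edge(s).
Edge count is an isomorphism invariant (a bijection on vertices induces a bijection on edges), so differing edge counts rule out isomorphism.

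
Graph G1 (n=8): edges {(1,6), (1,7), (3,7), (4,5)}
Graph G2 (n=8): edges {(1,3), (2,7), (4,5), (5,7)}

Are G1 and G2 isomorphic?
Yes, isomorphic

The graphs are isomorphic.
One valid mapping φ: V(G1) → V(G2): 0→6, 1→5, 2→0, 3→2, 4→1, 5→3, 6→4, 7→7

Verify φ preserves adjacency — for each edge of G1, its image is an edge of G2:
  (1,6) → (φ(1),φ(6)) = (4,5) ∈ E(G2) ✓
  (1,7) → (φ(1),φ(7)) = (5,7) ∈ E(G2) ✓
  (3,7) → (φ(3),φ(7)) = (2,7) ∈ E(G2) ✓
  (4,5) → (φ(4),φ(5)) = (1,3) ∈ E(G2) ✓
All 4 edges of G1 map to edges of G2, and |E(G1)| = |E(G2)| = 4, so φ is a bijection on edges as well as vertices. Hence G1 ≅ G2.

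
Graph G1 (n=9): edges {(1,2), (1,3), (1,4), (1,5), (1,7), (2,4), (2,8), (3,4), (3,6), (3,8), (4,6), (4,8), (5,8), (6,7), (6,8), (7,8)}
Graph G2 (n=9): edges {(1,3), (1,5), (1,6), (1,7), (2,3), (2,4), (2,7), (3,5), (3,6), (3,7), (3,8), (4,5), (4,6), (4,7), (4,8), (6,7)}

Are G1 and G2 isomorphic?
Yes, isomorphic

The graphs are isomorphic.
One valid mapping φ: V(G1) → V(G2): 0→0, 1→4, 2→2, 3→6, 4→7, 5→8, 6→1, 7→5, 8→3

Verify φ preserves adjacency — for each edge of G1, its image is an edge of G2:
  (1,2) → (φ(1),φ(2)) = (2,4) ∈ E(G2) ✓
  (1,3) → (φ(1),φ(3)) = (4,6) ∈ E(G2) ✓
  (1,4) → (φ(1),φ(4)) = (4,7) ∈ E(G2) ✓
  (1,5) → (φ(1),φ(5)) = (4,8) ∈ E(G2) ✓
  (1,7) → (φ(1),φ(7)) = (4,5) ∈ E(G2) ✓
  (2,4) → (φ(2),φ(4)) = (2,7) ∈ E(G2) ✓
  (2,8) → (φ(2),φ(8)) = (2,3) ∈ E(G2) ✓
  (3,4) → (φ(3),φ(4)) = (6,7) ∈ E(G2) ✓
  (3,6) → (φ(3),φ(6)) = (1,6) ∈ E(G2) ✓
  (3,8) → (φ(3),φ(8)) = (3,6) ∈ E(G2) ✓
  (4,6) → (φ(4),φ(6)) = (1,7) ∈ E(G2) ✓
  (4,8) → (φ(4),φ(8)) = (3,7) ∈ E(G2) ✓
  (5,8) → (φ(5),φ(8)) = (3,8) ∈ E(G2) ✓
  (6,7) → (φ(6),φ(7)) = (1,5) ∈ E(G2) ✓
  (6,8) → (φ(6),φ(8)) = (1,3) ∈ E(G2) ✓
  (7,8) → (φ(7),φ(8)) = (3,5) ∈ E(G2) ✓
All 16 edges of G1 map to edges of G2, and |E(G1)| = |E(G2)| = 16, so φ is a bijection on edges as well as vertices. Hence G1 ≅ G2.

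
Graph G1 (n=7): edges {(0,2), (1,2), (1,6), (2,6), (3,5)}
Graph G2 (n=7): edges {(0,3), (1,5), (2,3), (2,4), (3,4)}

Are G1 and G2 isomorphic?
Yes, isomorphic

The graphs are isomorphic.
One valid mapping φ: V(G1) → V(G2): 0→0, 1→2, 2→3, 3→1, 4→6, 5→5, 6→4

Verify φ preserves adjacency — for each edge of G1, its image is an edge of G2:
  (0,2) → (φ(0),φ(2)) = (0,3) ∈ E(G2) ✓
  (1,2) → (φ(1),φ(2)) = (2,3) ∈ E(G2) ✓
  (1,6) → (φ(1),φ(6)) = (2,4) ∈ E(G2) ✓
  (2,6) → (φ(2),φ(6)) = (3,4) ∈ E(G2) ✓
  (3,5) → (φ(3),φ(5)) = (1,5) ∈ E(G2) ✓
All 5 edges of G1 map to edges of G2, and |E(G1)| = |E(G2)| = 5, so φ is a bijection on edges as well as vertices. Hence G1 ≅ G2.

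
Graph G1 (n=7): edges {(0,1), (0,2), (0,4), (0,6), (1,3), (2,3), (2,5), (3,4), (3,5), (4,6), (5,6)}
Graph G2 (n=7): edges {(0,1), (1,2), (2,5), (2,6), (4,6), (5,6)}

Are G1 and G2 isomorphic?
No, not isomorphic

The graphs are NOT isomorphic.

Connected components of G1: 1 component(s) with vertex sets [[0, 1, 2, 3, 4, 5, 6]], sizes [7].
Connected components of G2: 2 component(s) with vertex sets [[3], [0, 1, 2, 4, 5, 6]], sizes [1, 6].
The number of connected components (and the multiset of component sizes) is an isomorphism invariant — an isomorphism maps each component of G1 bijectively onto a component of G2. Since G1 has 1 component(s) and G2 has 2, they cannot be isomorphic.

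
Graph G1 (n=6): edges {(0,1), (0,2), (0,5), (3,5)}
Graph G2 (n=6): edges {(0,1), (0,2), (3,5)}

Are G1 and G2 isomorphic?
No, not isomorphic

The graphs are NOT isomorphic.

Counting edges: G1 has 4 edge(s); G2 has 3 edge(s).
Edge count is an isomorphism invariant (a bijection on vertices induces a bijection on edges), so differing edge counts rule out isomorphism.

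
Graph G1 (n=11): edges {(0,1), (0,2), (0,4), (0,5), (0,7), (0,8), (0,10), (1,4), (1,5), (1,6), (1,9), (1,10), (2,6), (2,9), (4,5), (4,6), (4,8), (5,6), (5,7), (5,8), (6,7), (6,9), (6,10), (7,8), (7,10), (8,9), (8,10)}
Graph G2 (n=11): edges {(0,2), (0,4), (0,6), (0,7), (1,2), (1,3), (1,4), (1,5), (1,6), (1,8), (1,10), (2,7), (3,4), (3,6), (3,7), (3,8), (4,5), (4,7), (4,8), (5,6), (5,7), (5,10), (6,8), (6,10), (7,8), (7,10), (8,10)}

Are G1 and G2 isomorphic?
Yes, isomorphic

The graphs are isomorphic.
One valid mapping φ: V(G1) → V(G2): 0→1, 1→4, 2→2, 3→9, 4→3, 5→8, 6→7, 7→10, 8→6, 9→0, 10→5

Verify φ preserves adjacency — for each edge of G1, its image is an edge of G2:
  (0,1) → (φ(0),φ(1)) = (1,4) ∈ E(G2) ✓
  (0,2) → (φ(0),φ(2)) = (1,2) ∈ E(G2) ✓
  (0,4) → (φ(0),φ(4)) = (1,3) ∈ E(G2) ✓
  (0,5) → (φ(0),φ(5)) = (1,8) ∈ E(G2) ✓
  (0,7) → (φ(0),φ(7)) = (1,10) ∈ E(G2) ✓
  (0,8) → (φ(0),φ(8)) = (1,6) ∈ E(G2) ✓
  (0,10) → (φ(0),φ(10)) = (1,5) ∈ E(G2) ✓
  (1,4) → (φ(1),φ(4)) = (3,4) ∈ E(G2) ✓
  (1,5) → (φ(1),φ(5)) = (4,8) ∈ E(G2) ✓
  (1,6) → (φ(1),φ(6)) = (4,7) ∈ E(G2) ✓
  (1,9) → (φ(1),φ(9)) = (0,4) ∈ E(G2) ✓
  (1,10) → (φ(1),φ(10)) = (4,5) ∈ E(G2) ✓
  (2,6) → (φ(2),φ(6)) = (2,7) ∈ E(G2) ✓
  (2,9) → (φ(2),φ(9)) = (0,2) ∈ E(G2) ✓
  (4,5) → (φ(4),φ(5)) = (3,8) ∈ E(G2) ✓
  (4,6) → (φ(4),φ(6)) = (3,7) ∈ E(G2) ✓
  (4,8) → (φ(4),φ(8)) = (3,6) ∈ E(G2) ✓
  (5,6) → (φ(5),φ(6)) = (7,8) ∈ E(G2) ✓
  (5,7) → (φ(5),φ(7)) = (8,10) ∈ E(G2) ✓
  (5,8) → (φ(5),φ(8)) = (6,8) ∈ E(G2) ✓
  (6,7) → (φ(6),φ(7)) = (7,10) ∈ E(G2) ✓
  (6,9) → (φ(6),φ(9)) = (0,7) ∈ E(G2) ✓
  (6,10) → (φ(6),φ(10)) = (5,7) ∈ E(G2) ✓
  (7,8) → (φ(7),φ(8)) = (6,10) ∈ E(G2) ✓
  (7,10) → (φ(7),φ(10)) = (5,10) ∈ E(G2) ✓
  (8,9) → (φ(8),φ(9)) = (0,6) ∈ E(G2) ✓
  (8,10) → (φ(8),φ(10)) = (5,6) ∈ E(G2) ✓
All 27 edges of G1 map to edges of G2, and |E(G1)| = |E(G2)| = 27, so φ is a bijection on edges as well as vertices. Hence G1 ≅ G2.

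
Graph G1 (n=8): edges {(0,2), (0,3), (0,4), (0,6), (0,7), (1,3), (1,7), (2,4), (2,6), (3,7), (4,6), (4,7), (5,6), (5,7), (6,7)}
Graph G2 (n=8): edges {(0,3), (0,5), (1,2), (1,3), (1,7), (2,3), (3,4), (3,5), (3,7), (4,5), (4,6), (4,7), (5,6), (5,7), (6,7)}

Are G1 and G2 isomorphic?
Yes, isomorphic

The graphs are isomorphic.
One valid mapping φ: V(G1) → V(G2): 0→7, 1→2, 2→6, 3→1, 4→4, 5→0, 6→5, 7→3

Verify φ preserves adjacency — for each edge of G1, its image is an edge of G2:
  (0,2) → (φ(0),φ(2)) = (6,7) ∈ E(G2) ✓
  (0,3) → (φ(0),φ(3)) = (1,7) ∈ E(G2) ✓
  (0,4) → (φ(0),φ(4)) = (4,7) ∈ E(G2) ✓
  (0,6) → (φ(0),φ(6)) = (5,7) ∈ E(G2) ✓
  (0,7) → (φ(0),φ(7)) = (3,7) ∈ E(G2) ✓
  (1,3) → (φ(1),φ(3)) = (1,2) ∈ E(G2) ✓
  (1,7) → (φ(1),φ(7)) = (2,3) ∈ E(G2) ✓
  (2,4) → (φ(2),φ(4)) = (4,6) ∈ E(G2) ✓
  (2,6) → (φ(2),φ(6)) = (5,6) ∈ E(G2) ✓
  (3,7) → (φ(3),φ(7)) = (1,3) ∈ E(G2) ✓
  (4,6) → (φ(4),φ(6)) = (4,5) ∈ E(G2) ✓
  (4,7) → (φ(4),φ(7)) = (3,4) ∈ E(G2) ✓
  (5,6) → (φ(5),φ(6)) = (0,5) ∈ E(G2) ✓
  (5,7) → (φ(5),φ(7)) = (0,3) ∈ E(G2) ✓
  (6,7) → (φ(6),φ(7)) = (3,5) ∈ E(G2) ✓
All 15 edges of G1 map to edges of G2, and |E(G1)| = |E(G2)| = 15, so φ is a bijection on edges as well as vertices. Hence G1 ≅ G2.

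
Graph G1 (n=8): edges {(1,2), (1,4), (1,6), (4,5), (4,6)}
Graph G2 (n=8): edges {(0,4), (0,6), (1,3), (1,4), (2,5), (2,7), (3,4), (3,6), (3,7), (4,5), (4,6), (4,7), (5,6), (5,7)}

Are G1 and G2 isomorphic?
No, not isomorphic

The graphs are NOT isomorphic.

Degrees in G1: deg(0)=0, deg(1)=3, deg(2)=1, deg(3)=0, deg(4)=3, deg(5)=1, deg(6)=2, deg(7)=0.
Sorted degree sequence of G1: [3, 3, 2, 1, 1, 0, 0, 0].
Degrees in G2: deg(0)=2, deg(1)=2, deg(2)=2, deg(3)=4, deg(4)=6, deg(5)=4, deg(6)=4, deg(7)=4.
Sorted degree sequence of G2: [6, 4, 4, 4, 4, 2, 2, 2].
The (sorted) degree sequence is an isomorphism invariant, so since G1 and G2 have different degree sequences they cannot be isomorphic.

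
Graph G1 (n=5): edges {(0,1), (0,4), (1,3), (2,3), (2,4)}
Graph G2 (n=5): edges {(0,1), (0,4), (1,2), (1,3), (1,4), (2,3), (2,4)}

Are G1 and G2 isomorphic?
No, not isomorphic

The graphs are NOT isomorphic.

Counting triangles (3-cliques): G1 has 0, G2 has 3.
Triangle count is an isomorphism invariant, so differing triangle counts rule out isomorphism.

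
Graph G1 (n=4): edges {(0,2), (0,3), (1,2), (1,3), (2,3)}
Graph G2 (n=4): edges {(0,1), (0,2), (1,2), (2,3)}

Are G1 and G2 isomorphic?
No, not isomorphic

The graphs are NOT isomorphic.

Degrees in G1: deg(0)=2, deg(1)=2, deg(2)=3, deg(3)=3.
Sorted degree sequence of G1: [3, 3, 2, 2].
Degrees in G2: deg(0)=2, deg(1)=2, deg(2)=3, deg(3)=1.
Sorted degree sequence of G2: [3, 2, 2, 1].
The (sorted) degree sequence is an isomorphism invariant, so since G1 and G2 have different degree sequences they cannot be isomorphic.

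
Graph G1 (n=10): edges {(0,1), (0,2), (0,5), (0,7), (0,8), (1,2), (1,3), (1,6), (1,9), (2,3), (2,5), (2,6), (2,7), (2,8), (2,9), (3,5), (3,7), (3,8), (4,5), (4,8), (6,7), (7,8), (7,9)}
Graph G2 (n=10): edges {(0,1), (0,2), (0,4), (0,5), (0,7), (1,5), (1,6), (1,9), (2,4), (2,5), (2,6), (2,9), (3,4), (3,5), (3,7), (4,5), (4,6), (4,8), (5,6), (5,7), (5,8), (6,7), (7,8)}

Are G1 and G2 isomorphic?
Yes, isomorphic

The graphs are isomorphic.
One valid mapping φ: V(G1) → V(G2): 0→0, 1→7, 2→5, 3→6, 4→9, 5→1, 6→8, 7→4, 8→2, 9→3

Verify φ preserves adjacency — for each edge of G1, its image is an edge of G2:
  (0,1) → (φ(0),φ(1)) = (0,7) ∈ E(G2) ✓
  (0,2) → (φ(0),φ(2)) = (0,5) ∈ E(G2) ✓
  (0,5) → (φ(0),φ(5)) = (0,1) ∈ E(G2) ✓
  (0,7) → (φ(0),φ(7)) = (0,4) ∈ E(G2) ✓
  (0,8) → (φ(0),φ(8)) = (0,2) ∈ E(G2) ✓
  (1,2) → (φ(1),φ(2)) = (5,7) ∈ E(G2) ✓
  (1,3) → (φ(1),φ(3)) = (6,7) ∈ E(G2) ✓
  (1,6) → (φ(1),φ(6)) = (7,8) ∈ E(G2) ✓
  (1,9) → (φ(1),φ(9)) = (3,7) ∈ E(G2) ✓
  (2,3) → (φ(2),φ(3)) = (5,6) ∈ E(G2) ✓
  (2,5) → (φ(2),φ(5)) = (1,5) ∈ E(G2) ✓
  (2,6) → (φ(2),φ(6)) = (5,8) ∈ E(G2) ✓
  (2,7) → (φ(2),φ(7)) = (4,5) ∈ E(G2) ✓
  (2,8) → (φ(2),φ(8)) = (2,5) ∈ E(G2) ✓
  (2,9) → (φ(2),φ(9)) = (3,5) ∈ E(G2) ✓
  (3,5) → (φ(3),φ(5)) = (1,6) ∈ E(G2) ✓
  (3,7) → (φ(3),φ(7)) = (4,6) ∈ E(G2) ✓
  (3,8) → (φ(3),φ(8)) = (2,6) ∈ E(G2) ✓
  (4,5) → (φ(4),φ(5)) = (1,9) ∈ E(G2) ✓
  (4,8) → (φ(4),φ(8)) = (2,9) ∈ E(G2) ✓
  (6,7) → (φ(6),φ(7)) = (4,8) ∈ E(G2) ✓
  (7,8) → (φ(7),φ(8)) = (2,4) ∈ E(G2) ✓
  (7,9) → (φ(7),φ(9)) = (3,4) ∈ E(G2) ✓
All 23 edges of G1 map to edges of G2, and |E(G1)| = |E(G2)| = 23, so φ is a bijection on edges as well as vertices. Hence G1 ≅ G2.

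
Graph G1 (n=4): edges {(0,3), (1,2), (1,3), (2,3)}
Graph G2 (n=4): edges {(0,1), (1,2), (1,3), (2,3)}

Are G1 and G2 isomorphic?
Yes, isomorphic

The graphs are isomorphic.
One valid mapping φ: V(G1) → V(G2): 0→0, 1→3, 2→2, 3→1

Verify φ preserves adjacency — for each edge of G1, its image is an edge of G2:
  (0,3) → (φ(0),φ(3)) = (0,1) ∈ E(G2) ✓
  (1,2) → (φ(1),φ(2)) = (2,3) ∈ E(G2) ✓
  (1,3) → (φ(1),φ(3)) = (1,3) ∈ E(G2) ✓
  (2,3) → (φ(2),φ(3)) = (1,2) ∈ E(G2) ✓
All 4 edges of G1 map to edges of G2, and |E(G1)| = |E(G2)| = 4, so φ is a bijection on edges as well as vertices. Hence G1 ≅ G2.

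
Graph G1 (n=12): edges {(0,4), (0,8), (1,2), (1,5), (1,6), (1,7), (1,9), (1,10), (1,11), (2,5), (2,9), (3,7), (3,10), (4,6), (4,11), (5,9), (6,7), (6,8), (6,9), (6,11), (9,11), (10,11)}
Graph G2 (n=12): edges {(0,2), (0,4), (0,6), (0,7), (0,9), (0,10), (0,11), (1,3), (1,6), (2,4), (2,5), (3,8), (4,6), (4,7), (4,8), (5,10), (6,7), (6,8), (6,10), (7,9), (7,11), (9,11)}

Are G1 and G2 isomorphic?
Yes, isomorphic

The graphs are isomorphic.
One valid mapping φ: V(G1) → V(G2): 0→3, 1→0, 2→9, 3→5, 4→8, 5→11, 6→6, 7→10, 8→1, 9→7, 10→2, 11→4

Verify φ preserves adjacency — for each edge of G1, its image is an edge of G2:
  (0,4) → (φ(0),φ(4)) = (3,8) ∈ E(G2) ✓
  (0,8) → (φ(0),φ(8)) = (1,3) ∈ E(G2) ✓
  (1,2) → (φ(1),φ(2)) = (0,9) ∈ E(G2) ✓
  (1,5) → (φ(1),φ(5)) = (0,11) ∈ E(G2) ✓
  (1,6) → (φ(1),φ(6)) = (0,6) ∈ E(G2) ✓
  (1,7) → (φ(1),φ(7)) = (0,10) ∈ E(G2) ✓
  (1,9) → (φ(1),φ(9)) = (0,7) ∈ E(G2) ✓
  (1,10) → (φ(1),φ(10)) = (0,2) ∈ E(G2) ✓
  (1,11) → (φ(1),φ(11)) = (0,4) ∈ E(G2) ✓
  (2,5) → (φ(2),φ(5)) = (9,11) ∈ E(G2) ✓
  (2,9) → (φ(2),φ(9)) = (7,9) ∈ E(G2) ✓
  (3,7) → (φ(3),φ(7)) = (5,10) ∈ E(G2) ✓
  (3,10) → (φ(3),φ(10)) = (2,5) ∈ E(G2) ✓
  (4,6) → (φ(4),φ(6)) = (6,8) ∈ E(G2) ✓
  (4,11) → (φ(4),φ(11)) = (4,8) ∈ E(G2) ✓
  (5,9) → (φ(5),φ(9)) = (7,11) ∈ E(G2) ✓
  (6,7) → (φ(6),φ(7)) = (6,10) ∈ E(G2) ✓
  (6,8) → (φ(6),φ(8)) = (1,6) ∈ E(G2) ✓
  (6,9) → (φ(6),φ(9)) = (6,7) ∈ E(G2) ✓
  (6,11) → (φ(6),φ(11)) = (4,6) ∈ E(G2) ✓
  (9,11) → (φ(9),φ(11)) = (4,7) ∈ E(G2) ✓
  (10,11) → (φ(10),φ(11)) = (2,4) ∈ E(G2) ✓
All 22 edges of G1 map to edges of G2, and |E(G1)| = |E(G2)| = 22, so φ is a bijection on edges as well as vertices. Hence G1 ≅ G2.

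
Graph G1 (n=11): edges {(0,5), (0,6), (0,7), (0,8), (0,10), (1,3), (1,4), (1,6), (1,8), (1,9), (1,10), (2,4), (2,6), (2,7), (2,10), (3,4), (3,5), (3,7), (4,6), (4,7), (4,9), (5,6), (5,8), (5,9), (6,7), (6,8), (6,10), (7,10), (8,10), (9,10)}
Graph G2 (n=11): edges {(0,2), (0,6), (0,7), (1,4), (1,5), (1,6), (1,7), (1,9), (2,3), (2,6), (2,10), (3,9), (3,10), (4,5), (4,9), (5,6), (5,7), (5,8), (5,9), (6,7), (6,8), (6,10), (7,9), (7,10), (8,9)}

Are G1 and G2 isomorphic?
No, not isomorphic

The graphs are NOT isomorphic.

Degrees in G1: deg(0)=5, deg(1)=6, deg(2)=4, deg(3)=4, deg(4)=6, deg(5)=5, deg(6)=8, deg(7)=6, deg(8)=5, deg(9)=4, deg(10)=7.
Sorted degree sequence of G1: [8, 7, 6, 6, 6, 5, 5, 5, 4, 4, 4].
Degrees in G2: deg(0)=3, deg(1)=5, deg(2)=4, deg(3)=3, deg(4)=3, deg(5)=6, deg(6)=7, deg(7)=6, deg(8)=3, deg(9)=6, deg(10)=4.
Sorted degree sequence of G2: [7, 6, 6, 6, 5, 4, 4, 3, 3, 3, 3].
The (sorted) degree sequence is an isomorphism invariant, so since G1 and G2 have different degree sequences they cannot be isomorphic.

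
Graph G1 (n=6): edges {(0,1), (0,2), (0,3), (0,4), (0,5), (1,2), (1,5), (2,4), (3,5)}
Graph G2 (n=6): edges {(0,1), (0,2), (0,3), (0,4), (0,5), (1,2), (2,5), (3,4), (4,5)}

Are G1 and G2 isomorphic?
Yes, isomorphic

The graphs are isomorphic.
One valid mapping φ: V(G1) → V(G2): 0→0, 1→5, 2→4, 3→1, 4→3, 5→2

Verify φ preserves adjacency — for each edge of G1, its image is an edge of G2:
  (0,1) → (φ(0),φ(1)) = (0,5) ∈ E(G2) ✓
  (0,2) → (φ(0),φ(2)) = (0,4) ∈ E(G2) ✓
  (0,3) → (φ(0),φ(3)) = (0,1) ∈ E(G2) ✓
  (0,4) → (φ(0),φ(4)) = (0,3) ∈ E(G2) ✓
  (0,5) → (φ(0),φ(5)) = (0,2) ∈ E(G2) ✓
  (1,2) → (φ(1),φ(2)) = (4,5) ∈ E(G2) ✓
  (1,5) → (φ(1),φ(5)) = (2,5) ∈ E(G2) ✓
  (2,4) → (φ(2),φ(4)) = (3,4) ∈ E(G2) ✓
  (3,5) → (φ(3),φ(5)) = (1,2) ∈ E(G2) ✓
All 9 edges of G1 map to edges of G2, and |E(G1)| = |E(G2)| = 9, so φ is a bijection on edges as well as vertices. Hence G1 ≅ G2.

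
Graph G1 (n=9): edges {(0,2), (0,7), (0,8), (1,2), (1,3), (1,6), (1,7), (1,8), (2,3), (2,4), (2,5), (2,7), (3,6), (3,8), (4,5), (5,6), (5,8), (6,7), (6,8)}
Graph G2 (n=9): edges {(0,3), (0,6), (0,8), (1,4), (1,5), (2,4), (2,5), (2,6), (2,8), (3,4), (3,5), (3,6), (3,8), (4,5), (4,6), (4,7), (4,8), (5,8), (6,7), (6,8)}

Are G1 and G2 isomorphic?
No, not isomorphic

The graphs are NOT isomorphic.

Counting triangles (3-cliques): G1 has 10, G2 has 17.
Triangle count is an isomorphism invariant, so differing triangle counts rule out isomorphism.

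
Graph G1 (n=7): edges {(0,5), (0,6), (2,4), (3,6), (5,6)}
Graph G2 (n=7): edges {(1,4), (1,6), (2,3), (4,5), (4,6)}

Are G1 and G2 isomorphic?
Yes, isomorphic

The graphs are isomorphic.
One valid mapping φ: V(G1) → V(G2): 0→1, 1→0, 2→3, 3→5, 4→2, 5→6, 6→4

Verify φ preserves adjacency — for each edge of G1, its image is an edge of G2:
  (0,5) → (φ(0),φ(5)) = (1,6) ∈ E(G2) ✓
  (0,6) → (φ(0),φ(6)) = (1,4) ∈ E(G2) ✓
  (2,4) → (φ(2),φ(4)) = (2,3) ∈ E(G2) ✓
  (3,6) → (φ(3),φ(6)) = (4,5) ∈ E(G2) ✓
  (5,6) → (φ(5),φ(6)) = (4,6) ∈ E(G2) ✓
All 5 edges of G1 map to edges of G2, and |E(G1)| = |E(G2)| = 5, so φ is a bijection on edges as well as vertices. Hence G1 ≅ G2.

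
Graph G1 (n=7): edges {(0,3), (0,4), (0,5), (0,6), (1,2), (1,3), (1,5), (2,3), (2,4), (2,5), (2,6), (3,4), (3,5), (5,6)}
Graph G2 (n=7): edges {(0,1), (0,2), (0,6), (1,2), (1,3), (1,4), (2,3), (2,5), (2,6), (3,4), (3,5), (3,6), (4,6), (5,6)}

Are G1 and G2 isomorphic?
Yes, isomorphic

The graphs are isomorphic.
One valid mapping φ: V(G1) → V(G2): 0→1, 1→5, 2→6, 3→2, 4→0, 5→3, 6→4

Verify φ preserves adjacency — for each edge of G1, its image is an edge of G2:
  (0,3) → (φ(0),φ(3)) = (1,2) ∈ E(G2) ✓
  (0,4) → (φ(0),φ(4)) = (0,1) ∈ E(G2) ✓
  (0,5) → (φ(0),φ(5)) = (1,3) ∈ E(G2) ✓
  (0,6) → (φ(0),φ(6)) = (1,4) ∈ E(G2) ✓
  (1,2) → (φ(1),φ(2)) = (5,6) ∈ E(G2) ✓
  (1,3) → (φ(1),φ(3)) = (2,5) ∈ E(G2) ✓
  (1,5) → (φ(1),φ(5)) = (3,5) ∈ E(G2) ✓
  (2,3) → (φ(2),φ(3)) = (2,6) ∈ E(G2) ✓
  (2,4) → (φ(2),φ(4)) = (0,6) ∈ E(G2) ✓
  (2,5) → (φ(2),φ(5)) = (3,6) ∈ E(G2) ✓
  (2,6) → (φ(2),φ(6)) = (4,6) ∈ E(G2) ✓
  (3,4) → (φ(3),φ(4)) = (0,2) ∈ E(G2) ✓
  (3,5) → (φ(3),φ(5)) = (2,3) ∈ E(G2) ✓
  (5,6) → (φ(5),φ(6)) = (3,4) ∈ E(G2) ✓
All 14 edges of G1 map to edges of G2, and |E(G1)| = |E(G2)| = 14, so φ is a bijection on edges as well as vertices. Hence G1 ≅ G2.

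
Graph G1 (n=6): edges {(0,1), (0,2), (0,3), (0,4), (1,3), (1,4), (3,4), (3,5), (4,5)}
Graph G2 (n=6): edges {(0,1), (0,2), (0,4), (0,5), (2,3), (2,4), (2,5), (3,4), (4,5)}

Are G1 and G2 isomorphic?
Yes, isomorphic

The graphs are isomorphic.
One valid mapping φ: V(G1) → V(G2): 0→0, 1→5, 2→1, 3→4, 4→2, 5→3

Verify φ preserves adjacency — for each edge of G1, its image is an edge of G2:
  (0,1) → (φ(0),φ(1)) = (0,5) ∈ E(G2) ✓
  (0,2) → (φ(0),φ(2)) = (0,1) ∈ E(G2) ✓
  (0,3) → (φ(0),φ(3)) = (0,4) ∈ E(G2) ✓
  (0,4) → (φ(0),φ(4)) = (0,2) ∈ E(G2) ✓
  (1,3) → (φ(1),φ(3)) = (4,5) ∈ E(G2) ✓
  (1,4) → (φ(1),φ(4)) = (2,5) ∈ E(G2) ✓
  (3,4) → (φ(3),φ(4)) = (2,4) ∈ E(G2) ✓
  (3,5) → (φ(3),φ(5)) = (3,4) ∈ E(G2) ✓
  (4,5) → (φ(4),φ(5)) = (2,3) ∈ E(G2) ✓
All 9 edges of G1 map to edges of G2, and |E(G1)| = |E(G2)| = 9, so φ is a bijection on edges as well as vertices. Hence G1 ≅ G2.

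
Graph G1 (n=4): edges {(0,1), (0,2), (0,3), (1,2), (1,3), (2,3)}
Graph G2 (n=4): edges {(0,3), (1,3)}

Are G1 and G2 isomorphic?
No, not isomorphic

The graphs are NOT isomorphic.

Connected components of G1: 1 component(s) with vertex sets [[0, 1, 2, 3]], sizes [4].
Connected components of G2: 2 component(s) with vertex sets [[2], [0, 1, 3]], sizes [1, 3].
The number of connected components (and the multiset of component sizes) is an isomorphism invariant — an isomorphism maps each component of G1 bijectively onto a component of G2. Since G1 has 1 component(s) and G2 has 2, they cannot be isomorphic.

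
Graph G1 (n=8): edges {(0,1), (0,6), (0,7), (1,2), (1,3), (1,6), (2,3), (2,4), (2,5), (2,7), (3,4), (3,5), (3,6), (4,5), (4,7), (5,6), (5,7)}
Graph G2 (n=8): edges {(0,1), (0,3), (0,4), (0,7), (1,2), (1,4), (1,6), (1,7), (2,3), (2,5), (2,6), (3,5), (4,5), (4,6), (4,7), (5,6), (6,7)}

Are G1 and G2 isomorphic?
Yes, isomorphic

The graphs are isomorphic.
One valid mapping φ: V(G1) → V(G2): 0→3, 1→5, 2→4, 3→6, 4→7, 5→1, 6→2, 7→0

Verify φ preserves adjacency — for each edge of G1, its image is an edge of G2:
  (0,1) → (φ(0),φ(1)) = (3,5) ∈ E(G2) ✓
  (0,6) → (φ(0),φ(6)) = (2,3) ∈ E(G2) ✓
  (0,7) → (φ(0),φ(7)) = (0,3) ∈ E(G2) ✓
  (1,2) → (φ(1),φ(2)) = (4,5) ∈ E(G2) ✓
  (1,3) → (φ(1),φ(3)) = (5,6) ∈ E(G2) ✓
  (1,6) → (φ(1),φ(6)) = (2,5) ∈ E(G2) ✓
  (2,3) → (φ(2),φ(3)) = (4,6) ∈ E(G2) ✓
  (2,4) → (φ(2),φ(4)) = (4,7) ∈ E(G2) ✓
  (2,5) → (φ(2),φ(5)) = (1,4) ∈ E(G2) ✓
  (2,7) → (φ(2),φ(7)) = (0,4) ∈ E(G2) ✓
  (3,4) → (φ(3),φ(4)) = (6,7) ∈ E(G2) ✓
  (3,5) → (φ(3),φ(5)) = (1,6) ∈ E(G2) ✓
  (3,6) → (φ(3),φ(6)) = (2,6) ∈ E(G2) ✓
  (4,5) → (φ(4),φ(5)) = (1,7) ∈ E(G2) ✓
  (4,7) → (φ(4),φ(7)) = (0,7) ∈ E(G2) ✓
  (5,6) → (φ(5),φ(6)) = (1,2) ∈ E(G2) ✓
  (5,7) → (φ(5),φ(7)) = (0,1) ∈ E(G2) ✓
All 17 edges of G1 map to edges of G2, and |E(G1)| = |E(G2)| = 17, so φ is a bijection on edges as well as vertices. Hence G1 ≅ G2.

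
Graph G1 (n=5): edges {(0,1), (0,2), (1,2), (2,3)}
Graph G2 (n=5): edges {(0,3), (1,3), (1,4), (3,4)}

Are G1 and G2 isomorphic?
Yes, isomorphic

The graphs are isomorphic.
One valid mapping φ: V(G1) → V(G2): 0→1, 1→4, 2→3, 3→0, 4→2

Verify φ preserves adjacency — for each edge of G1, its image is an edge of G2:
  (0,1) → (φ(0),φ(1)) = (1,4) ∈ E(G2) ✓
  (0,2) → (φ(0),φ(2)) = (1,3) ∈ E(G2) ✓
  (1,2) → (φ(1),φ(2)) = (3,4) ∈ E(G2) ✓
  (2,3) → (φ(2),φ(3)) = (0,3) ∈ E(G2) ✓
All 4 edges of G1 map to edges of G2, and |E(G1)| = |E(G2)| = 4, so φ is a bijection on edges as well as vertices. Hence G1 ≅ G2.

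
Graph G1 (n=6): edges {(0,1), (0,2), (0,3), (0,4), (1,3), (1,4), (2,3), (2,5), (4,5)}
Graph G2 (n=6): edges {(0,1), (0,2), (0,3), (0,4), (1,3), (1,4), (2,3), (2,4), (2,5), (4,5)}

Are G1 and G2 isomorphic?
No, not isomorphic

The graphs are NOT isomorphic.

Counting edges: G1 has 9 edge(s); G2 has 10 edge(s).
Edge count is an isomorphism invariant (a bijection on vertices induces a bijection on edges), so differing edge counts rule out isomorphism.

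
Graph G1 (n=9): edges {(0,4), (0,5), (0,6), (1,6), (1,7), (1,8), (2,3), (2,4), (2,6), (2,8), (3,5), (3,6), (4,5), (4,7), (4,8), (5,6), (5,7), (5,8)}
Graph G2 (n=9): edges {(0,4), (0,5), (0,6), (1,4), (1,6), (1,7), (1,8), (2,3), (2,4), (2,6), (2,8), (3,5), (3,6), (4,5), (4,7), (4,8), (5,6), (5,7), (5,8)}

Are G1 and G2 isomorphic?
No, not isomorphic

The graphs are NOT isomorphic.

Counting edges: G1 has 18 edge(s); G2 has 19 edge(s).
Edge count is an isomorphism invariant (a bijection on vertices induces a bijection on edges), so differing edge counts rule out isomorphism.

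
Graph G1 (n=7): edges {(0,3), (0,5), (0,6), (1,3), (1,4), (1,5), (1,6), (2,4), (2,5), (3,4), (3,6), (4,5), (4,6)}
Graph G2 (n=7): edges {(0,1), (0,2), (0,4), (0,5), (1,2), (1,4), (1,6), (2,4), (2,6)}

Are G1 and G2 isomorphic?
No, not isomorphic

The graphs are NOT isomorphic.

Degrees in G1: deg(0)=3, deg(1)=4, deg(2)=2, deg(3)=4, deg(4)=5, deg(5)=4, deg(6)=4.
Sorted degree sequence of G1: [5, 4, 4, 4, 4, 3, 2].
Degrees in G2: deg(0)=4, deg(1)=4, deg(2)=4, deg(3)=0, deg(4)=3, deg(5)=1, deg(6)=2.
Sorted degree sequence of G2: [4, 4, 4, 3, 2, 1, 0].
The (sorted) degree sequence is an isomorphism invariant, so since G1 and G2 have different degree sequences they cannot be isomorphic.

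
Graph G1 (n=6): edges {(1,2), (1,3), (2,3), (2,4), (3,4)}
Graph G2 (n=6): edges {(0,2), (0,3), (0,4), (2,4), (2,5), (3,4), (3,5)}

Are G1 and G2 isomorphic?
No, not isomorphic

The graphs are NOT isomorphic.

Connected components of G1: 3 component(s) with vertex sets [[0], [5], [1, 2, 3, 4]], sizes [1, 1, 4].
Connected components of G2: 2 component(s) with vertex sets [[1], [0, 2, 3, 4, 5]], sizes [1, 5].
The number of connected components (and the multiset of component sizes) is an isomorphism invariant — an isomorphism maps each component of G1 bijectively onto a component of G2. Since G1 has 3 component(s) and G2 has 2, they cannot be isomorphic.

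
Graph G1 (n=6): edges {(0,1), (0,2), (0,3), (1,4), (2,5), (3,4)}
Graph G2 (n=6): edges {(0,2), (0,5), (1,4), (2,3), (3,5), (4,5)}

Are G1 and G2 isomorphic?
Yes, isomorphic

The graphs are isomorphic.
One valid mapping φ: V(G1) → V(G2): 0→5, 1→3, 2→4, 3→0, 4→2, 5→1

Verify φ preserves adjacency — for each edge of G1, its image is an edge of G2:
  (0,1) → (φ(0),φ(1)) = (3,5) ∈ E(G2) ✓
  (0,2) → (φ(0),φ(2)) = (4,5) ∈ E(G2) ✓
  (0,3) → (φ(0),φ(3)) = (0,5) ∈ E(G2) ✓
  (1,4) → (φ(1),φ(4)) = (2,3) ∈ E(G2) ✓
  (2,5) → (φ(2),φ(5)) = (1,4) ∈ E(G2) ✓
  (3,4) → (φ(3),φ(4)) = (0,2) ∈ E(G2) ✓
All 6 edges of G1 map to edges of G2, and |E(G1)| = |E(G2)| = 6, so φ is a bijection on edges as well as vertices. Hence G1 ≅ G2.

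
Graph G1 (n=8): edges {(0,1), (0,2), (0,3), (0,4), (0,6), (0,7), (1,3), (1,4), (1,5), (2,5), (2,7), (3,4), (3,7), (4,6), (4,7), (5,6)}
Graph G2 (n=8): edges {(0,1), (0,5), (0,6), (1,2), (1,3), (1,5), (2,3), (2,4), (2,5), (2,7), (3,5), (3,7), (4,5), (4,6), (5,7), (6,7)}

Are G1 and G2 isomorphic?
Yes, isomorphic

The graphs are isomorphic.
One valid mapping φ: V(G1) → V(G2): 0→5, 1→7, 2→0, 3→3, 4→2, 5→6, 6→4, 7→1

Verify φ preserves adjacency — for each edge of G1, its image is an edge of G2:
  (0,1) → (φ(0),φ(1)) = (5,7) ∈ E(G2) ✓
  (0,2) → (φ(0),φ(2)) = (0,5) ∈ E(G2) ✓
  (0,3) → (φ(0),φ(3)) = (3,5) ∈ E(G2) ✓
  (0,4) → (φ(0),φ(4)) = (2,5) ∈ E(G2) ✓
  (0,6) → (φ(0),φ(6)) = (4,5) ∈ E(G2) ✓
  (0,7) → (φ(0),φ(7)) = (1,5) ∈ E(G2) ✓
  (1,3) → (φ(1),φ(3)) = (3,7) ∈ E(G2) ✓
  (1,4) → (φ(1),φ(4)) = (2,7) ∈ E(G2) ✓
  (1,5) → (φ(1),φ(5)) = (6,7) ∈ E(G2) ✓
  (2,5) → (φ(2),φ(5)) = (0,6) ∈ E(G2) ✓
  (2,7) → (φ(2),φ(7)) = (0,1) ∈ E(G2) ✓
  (3,4) → (φ(3),φ(4)) = (2,3) ∈ E(G2) ✓
  (3,7) → (φ(3),φ(7)) = (1,3) ∈ E(G2) ✓
  (4,6) → (φ(4),φ(6)) = (2,4) ∈ E(G2) ✓
  (4,7) → (φ(4),φ(7)) = (1,2) ∈ E(G2) ✓
  (5,6) → (φ(5),φ(6)) = (4,6) ∈ E(G2) ✓
All 16 edges of G1 map to edges of G2, and |E(G1)| = |E(G2)| = 16, so φ is a bijection on edges as well as vertices. Hence G1 ≅ G2.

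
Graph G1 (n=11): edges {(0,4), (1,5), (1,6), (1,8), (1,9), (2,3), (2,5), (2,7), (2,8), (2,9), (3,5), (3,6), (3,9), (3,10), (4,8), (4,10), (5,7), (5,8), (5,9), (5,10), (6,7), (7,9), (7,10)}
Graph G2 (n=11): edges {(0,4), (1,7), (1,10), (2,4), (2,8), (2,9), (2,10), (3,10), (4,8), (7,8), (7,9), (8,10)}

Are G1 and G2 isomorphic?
No, not isomorphic

The graphs are NOT isomorphic.

Connected components of G1: 1 component(s) with vertex sets [[0, 1, 2, 3, 4, 5, 6, 7, 8, 9, 10]], sizes [11].
Connected components of G2: 3 component(s) with vertex sets [[5], [6], [0, 1, 2, 3, 4, 7, 8, 9, 10]], sizes [1, 1, 9].
The number of connected components (and the multiset of component sizes) is an isomorphism invariant — an isomorphism maps each component of G1 bijectively onto a component of G2. Since G1 has 1 component(s) and G2 has 3, they cannot be isomorphic.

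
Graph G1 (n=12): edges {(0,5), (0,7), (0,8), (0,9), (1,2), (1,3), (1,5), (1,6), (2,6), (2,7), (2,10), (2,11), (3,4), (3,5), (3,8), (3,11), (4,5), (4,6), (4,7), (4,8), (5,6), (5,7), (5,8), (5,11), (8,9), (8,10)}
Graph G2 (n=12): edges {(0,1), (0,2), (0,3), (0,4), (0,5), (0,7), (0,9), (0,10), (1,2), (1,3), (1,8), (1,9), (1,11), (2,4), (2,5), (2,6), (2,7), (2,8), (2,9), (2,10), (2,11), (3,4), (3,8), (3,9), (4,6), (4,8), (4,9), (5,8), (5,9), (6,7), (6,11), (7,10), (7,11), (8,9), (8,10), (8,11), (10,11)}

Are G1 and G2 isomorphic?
No, not isomorphic

The graphs are NOT isomorphic.

Counting triangles (3-cliques): G1 has 13, G2 has 41.
Triangle count is an isomorphism invariant, so differing triangle counts rule out isomorphism.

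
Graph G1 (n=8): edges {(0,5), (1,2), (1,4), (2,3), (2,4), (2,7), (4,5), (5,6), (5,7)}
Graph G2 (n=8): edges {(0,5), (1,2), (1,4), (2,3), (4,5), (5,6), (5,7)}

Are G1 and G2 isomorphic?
No, not isomorphic

The graphs are NOT isomorphic.

Counting edges: G1 has 9 edge(s); G2 has 7 edge(s).
Edge count is an isomorphism invariant (a bijection on vertices induces a bijection on edges), so differing edge counts rule out isomorphism.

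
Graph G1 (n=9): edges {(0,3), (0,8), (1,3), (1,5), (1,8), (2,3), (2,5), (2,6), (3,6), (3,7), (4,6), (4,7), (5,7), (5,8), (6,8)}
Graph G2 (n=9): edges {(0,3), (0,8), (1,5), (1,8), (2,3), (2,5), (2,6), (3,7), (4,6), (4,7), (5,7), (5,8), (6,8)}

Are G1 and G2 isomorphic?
No, not isomorphic

The graphs are NOT isomorphic.

Counting edges: G1 has 15 edge(s); G2 has 13 edge(s).
Edge count is an isomorphism invariant (a bijection on vertices induces a bijection on edges), so differing edge counts rule out isomorphism.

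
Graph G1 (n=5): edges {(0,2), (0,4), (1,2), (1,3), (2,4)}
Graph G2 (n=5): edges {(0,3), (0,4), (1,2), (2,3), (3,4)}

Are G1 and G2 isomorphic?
Yes, isomorphic

The graphs are isomorphic.
One valid mapping φ: V(G1) → V(G2): 0→0, 1→2, 2→3, 3→1, 4→4

Verify φ preserves adjacency — for each edge of G1, its image is an edge of G2:
  (0,2) → (φ(0),φ(2)) = (0,3) ∈ E(G2) ✓
  (0,4) → (φ(0),φ(4)) = (0,4) ∈ E(G2) ✓
  (1,2) → (φ(1),φ(2)) = (2,3) ∈ E(G2) ✓
  (1,3) → (φ(1),φ(3)) = (1,2) ∈ E(G2) ✓
  (2,4) → (φ(2),φ(4)) = (3,4) ∈ E(G2) ✓
All 5 edges of G1 map to edges of G2, and |E(G1)| = |E(G2)| = 5, so φ is a bijection on edges as well as vertices. Hence G1 ≅ G2.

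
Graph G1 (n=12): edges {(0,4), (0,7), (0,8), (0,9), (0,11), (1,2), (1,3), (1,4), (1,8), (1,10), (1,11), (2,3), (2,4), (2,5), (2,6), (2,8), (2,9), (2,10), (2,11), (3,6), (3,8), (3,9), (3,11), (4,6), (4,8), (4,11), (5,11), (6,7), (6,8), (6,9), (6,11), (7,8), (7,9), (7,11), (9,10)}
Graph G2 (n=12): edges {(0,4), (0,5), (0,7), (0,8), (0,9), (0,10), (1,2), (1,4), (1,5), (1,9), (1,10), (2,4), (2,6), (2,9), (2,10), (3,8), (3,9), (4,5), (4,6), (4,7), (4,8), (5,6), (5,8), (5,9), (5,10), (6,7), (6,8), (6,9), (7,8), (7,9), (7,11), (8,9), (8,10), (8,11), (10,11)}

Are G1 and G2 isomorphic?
Yes, isomorphic

The graphs are isomorphic.
One valid mapping φ: V(G1) → V(G2): 0→2, 1→7, 2→8, 3→0, 4→6, 5→3, 6→5, 7→1, 8→4, 9→10, 10→11, 11→9

Verify φ preserves adjacency — for each edge of G1, its image is an edge of G2:
  (0,4) → (φ(0),φ(4)) = (2,6) ∈ E(G2) ✓
  (0,7) → (φ(0),φ(7)) = (1,2) ∈ E(G2) ✓
  (0,8) → (φ(0),φ(8)) = (2,4) ∈ E(G2) ✓
  (0,9) → (φ(0),φ(9)) = (2,10) ∈ E(G2) ✓
  (0,11) → (φ(0),φ(11)) = (2,9) ∈ E(G2) ✓
  (1,2) → (φ(1),φ(2)) = (7,8) ∈ E(G2) ✓
  (1,3) → (φ(1),φ(3)) = (0,7) ∈ E(G2) ✓
  (1,4) → (φ(1),φ(4)) = (6,7) ∈ E(G2) ✓
  (1,8) → (φ(1),φ(8)) = (4,7) ∈ E(G2) ✓
  (1,10) → (φ(1),φ(10)) = (7,11) ∈ E(G2) ✓
  (1,11) → (φ(1),φ(11)) = (7,9) ∈ E(G2) ✓
  (2,3) → (φ(2),φ(3)) = (0,8) ∈ E(G2) ✓
  (2,4) → (φ(2),φ(4)) = (6,8) ∈ E(G2) ✓
  (2,5) → (φ(2),φ(5)) = (3,8) ∈ E(G2) ✓
  (2,6) → (φ(2),φ(6)) = (5,8) ∈ E(G2) ✓
  (2,8) → (φ(2),φ(8)) = (4,8) ∈ E(G2) ✓
  (2,9) → (φ(2),φ(9)) = (8,10) ∈ E(G2) ✓
  (2,10) → (φ(2),φ(10)) = (8,11) ∈ E(G2) ✓
  (2,11) → (φ(2),φ(11)) = (8,9) ∈ E(G2) ✓
  (3,6) → (φ(3),φ(6)) = (0,5) ∈ E(G2) ✓
  (3,8) → (φ(3),φ(8)) = (0,4) ∈ E(G2) ✓
  (3,9) → (φ(3),φ(9)) = (0,10) ∈ E(G2) ✓
  (3,11) → (φ(3),φ(11)) = (0,9) ∈ E(G2) ✓
  (4,6) → (φ(4),φ(6)) = (5,6) ∈ E(G2) ✓
  (4,8) → (φ(4),φ(8)) = (4,6) ∈ E(G2) ✓
  (4,11) → (φ(4),φ(11)) = (6,9) ∈ E(G2) ✓
  (5,11) → (φ(5),φ(11)) = (3,9) ∈ E(G2) ✓
  (6,7) → (φ(6),φ(7)) = (1,5) ∈ E(G2) ✓
  (6,8) → (φ(6),φ(8)) = (4,5) ∈ E(G2) ✓
  (6,9) → (φ(6),φ(9)) = (5,10) ∈ E(G2) ✓
  (6,11) → (φ(6),φ(11)) = (5,9) ∈ E(G2) ✓
  (7,8) → (φ(7),φ(8)) = (1,4) ∈ E(G2) ✓
  (7,9) → (φ(7),φ(9)) = (1,10) ∈ E(G2) ✓
  (7,11) → (φ(7),φ(11)) = (1,9) ∈ E(G2) ✓
  (9,10) → (φ(9),φ(10)) = (10,11) ∈ E(G2) ✓
All 35 edges of G1 map to edges of G2, and |E(G1)| = |E(G2)| = 35, so φ is a bijection on edges as well as vertices. Hence G1 ≅ G2.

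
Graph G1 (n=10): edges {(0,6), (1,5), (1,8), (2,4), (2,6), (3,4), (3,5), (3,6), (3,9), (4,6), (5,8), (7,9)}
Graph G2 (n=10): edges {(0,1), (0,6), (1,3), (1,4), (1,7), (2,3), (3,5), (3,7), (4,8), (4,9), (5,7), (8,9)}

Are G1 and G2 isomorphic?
Yes, isomorphic

The graphs are isomorphic.
One valid mapping φ: V(G1) → V(G2): 0→2, 1→9, 2→5, 3→1, 4→7, 5→4, 6→3, 7→6, 8→8, 9→0

Verify φ preserves adjacency — for each edge of G1, its image is an edge of G2:
  (0,6) → (φ(0),φ(6)) = (2,3) ∈ E(G2) ✓
  (1,5) → (φ(1),φ(5)) = (4,9) ∈ E(G2) ✓
  (1,8) → (φ(1),φ(8)) = (8,9) ∈ E(G2) ✓
  (2,4) → (φ(2),φ(4)) = (5,7) ∈ E(G2) ✓
  (2,6) → (φ(2),φ(6)) = (3,5) ∈ E(G2) ✓
  (3,4) → (φ(3),φ(4)) = (1,7) ∈ E(G2) ✓
  (3,5) → (φ(3),φ(5)) = (1,4) ∈ E(G2) ✓
  (3,6) → (φ(3),φ(6)) = (1,3) ∈ E(G2) ✓
  (3,9) → (φ(3),φ(9)) = (0,1) ∈ E(G2) ✓
  (4,6) → (φ(4),φ(6)) = (3,7) ∈ E(G2) ✓
  (5,8) → (φ(5),φ(8)) = (4,8) ∈ E(G2) ✓
  (7,9) → (φ(7),φ(9)) = (0,6) ∈ E(G2) ✓
All 12 edges of G1 map to edges of G2, and |E(G1)| = |E(G2)| = 12, so φ is a bijection on edges as well as vertices. Hence G1 ≅ G2.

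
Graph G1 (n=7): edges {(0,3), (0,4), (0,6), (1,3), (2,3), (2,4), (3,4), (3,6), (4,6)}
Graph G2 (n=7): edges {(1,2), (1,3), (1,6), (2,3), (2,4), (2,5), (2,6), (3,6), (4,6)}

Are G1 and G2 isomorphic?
Yes, isomorphic

The graphs are isomorphic.
One valid mapping φ: V(G1) → V(G2): 0→3, 1→5, 2→4, 3→2, 4→6, 5→0, 6→1

Verify φ preserves adjacency — for each edge of G1, its image is an edge of G2:
  (0,3) → (φ(0),φ(3)) = (2,3) ∈ E(G2) ✓
  (0,4) → (φ(0),φ(4)) = (3,6) ∈ E(G2) ✓
  (0,6) → (φ(0),φ(6)) = (1,3) ∈ E(G2) ✓
  (1,3) → (φ(1),φ(3)) = (2,5) ∈ E(G2) ✓
  (2,3) → (φ(2),φ(3)) = (2,4) ∈ E(G2) ✓
  (2,4) → (φ(2),φ(4)) = (4,6) ∈ E(G2) ✓
  (3,4) → (φ(3),φ(4)) = (2,6) ∈ E(G2) ✓
  (3,6) → (φ(3),φ(6)) = (1,2) ∈ E(G2) ✓
  (4,6) → (φ(4),φ(6)) = (1,6) ∈ E(G2) ✓
All 9 edges of G1 map to edges of G2, and |E(G1)| = |E(G2)| = 9, so φ is a bijection on edges as well as vertices. Hence G1 ≅ G2.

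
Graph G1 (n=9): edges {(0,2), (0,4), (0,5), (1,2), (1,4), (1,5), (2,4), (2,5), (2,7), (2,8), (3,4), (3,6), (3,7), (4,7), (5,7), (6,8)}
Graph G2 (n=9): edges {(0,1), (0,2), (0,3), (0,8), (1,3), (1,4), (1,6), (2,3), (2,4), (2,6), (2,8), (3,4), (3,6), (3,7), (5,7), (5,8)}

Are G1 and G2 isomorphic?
Yes, isomorphic

The graphs are isomorphic.
One valid mapping φ: V(G1) → V(G2): 0→4, 1→6, 2→3, 3→8, 4→2, 5→1, 6→5, 7→0, 8→7

Verify φ preserves adjacency — for each edge of G1, its image is an edge of G2:
  (0,2) → (φ(0),φ(2)) = (3,4) ∈ E(G2) ✓
  (0,4) → (φ(0),φ(4)) = (2,4) ∈ E(G2) ✓
  (0,5) → (φ(0),φ(5)) = (1,4) ∈ E(G2) ✓
  (1,2) → (φ(1),φ(2)) = (3,6) ∈ E(G2) ✓
  (1,4) → (φ(1),φ(4)) = (2,6) ∈ E(G2) ✓
  (1,5) → (φ(1),φ(5)) = (1,6) ∈ E(G2) ✓
  (2,4) → (φ(2),φ(4)) = (2,3) ∈ E(G2) ✓
  (2,5) → (φ(2),φ(5)) = (1,3) ∈ E(G2) ✓
  (2,7) → (φ(2),φ(7)) = (0,3) ∈ E(G2) ✓
  (2,8) → (φ(2),φ(8)) = (3,7) ∈ E(G2) ✓
  (3,4) → (φ(3),φ(4)) = (2,8) ∈ E(G2) ✓
  (3,6) → (φ(3),φ(6)) = (5,8) ∈ E(G2) ✓
  (3,7) → (φ(3),φ(7)) = (0,8) ∈ E(G2) ✓
  (4,7) → (φ(4),φ(7)) = (0,2) ∈ E(G2) ✓
  (5,7) → (φ(5),φ(7)) = (0,1) ∈ E(G2) ✓
  (6,8) → (φ(6),φ(8)) = (5,7) ∈ E(G2) ✓
All 16 edges of G1 map to edges of G2, and |E(G1)| = |E(G2)| = 16, so φ is a bijection on edges as well as vertices. Hence G1 ≅ G2.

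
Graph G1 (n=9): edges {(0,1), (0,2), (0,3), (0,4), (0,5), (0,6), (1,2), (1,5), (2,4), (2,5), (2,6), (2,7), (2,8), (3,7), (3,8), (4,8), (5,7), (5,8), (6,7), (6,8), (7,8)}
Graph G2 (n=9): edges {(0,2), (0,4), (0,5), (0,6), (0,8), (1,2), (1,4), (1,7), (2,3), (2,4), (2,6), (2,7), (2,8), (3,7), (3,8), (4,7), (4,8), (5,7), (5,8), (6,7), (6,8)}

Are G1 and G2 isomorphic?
Yes, isomorphic

The graphs are isomorphic.
One valid mapping φ: V(G1) → V(G2): 0→7, 1→1, 2→2, 3→5, 4→3, 5→4, 6→6, 7→0, 8→8

Verify φ preserves adjacency — for each edge of G1, its image is an edge of G2:
  (0,1) → (φ(0),φ(1)) = (1,7) ∈ E(G2) ✓
  (0,2) → (φ(0),φ(2)) = (2,7) ∈ E(G2) ✓
  (0,3) → (φ(0),φ(3)) = (5,7) ∈ E(G2) ✓
  (0,4) → (φ(0),φ(4)) = (3,7) ∈ E(G2) ✓
  (0,5) → (φ(0),φ(5)) = (4,7) ∈ E(G2) ✓
  (0,6) → (φ(0),φ(6)) = (6,7) ∈ E(G2) ✓
  (1,2) → (φ(1),φ(2)) = (1,2) ∈ E(G2) ✓
  (1,5) → (φ(1),φ(5)) = (1,4) ∈ E(G2) ✓
  (2,4) → (φ(2),φ(4)) = (2,3) ∈ E(G2) ✓
  (2,5) → (φ(2),φ(5)) = (2,4) ∈ E(G2) ✓
  (2,6) → (φ(2),φ(6)) = (2,6) ∈ E(G2) ✓
  (2,7) → (φ(2),φ(7)) = (0,2) ∈ E(G2) ✓
  (2,8) → (φ(2),φ(8)) = (2,8) ∈ E(G2) ✓
  (3,7) → (φ(3),φ(7)) = (0,5) ∈ E(G2) ✓
  (3,8) → (φ(3),φ(8)) = (5,8) ∈ E(G2) ✓
  (4,8) → (φ(4),φ(8)) = (3,8) ∈ E(G2) ✓
  (5,7) → (φ(5),φ(7)) = (0,4) ∈ E(G2) ✓
  (5,8) → (φ(5),φ(8)) = (4,8) ∈ E(G2) ✓
  (6,7) → (φ(6),φ(7)) = (0,6) ∈ E(G2) ✓
  (6,8) → (φ(6),φ(8)) = (6,8) ∈ E(G2) ✓
  (7,8) → (φ(7),φ(8)) = (0,8) ∈ E(G2) ✓
All 21 edges of G1 map to edges of G2, and |E(G1)| = |E(G2)| = 21, so φ is a bijection on edges as well as vertices. Hence G1 ≅ G2.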